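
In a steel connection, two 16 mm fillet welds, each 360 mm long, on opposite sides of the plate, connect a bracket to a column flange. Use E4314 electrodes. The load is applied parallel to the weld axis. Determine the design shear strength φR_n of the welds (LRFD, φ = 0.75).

φR_n ≈ 1580 kN

E43XX → F_EXX = 430 MPa.
Effective throat t_e = 0.707 × 16 = 11.31 mm.
Total length L = 720 mm; A_we = 11.31 × 720 = 8145 mm².
F_nw = 0.6 F_EXX = 0.6 × 430 = 258 MPa.
φR_n = 0.75 × 258 × 8145 × 10⁻³ = 1576 kN.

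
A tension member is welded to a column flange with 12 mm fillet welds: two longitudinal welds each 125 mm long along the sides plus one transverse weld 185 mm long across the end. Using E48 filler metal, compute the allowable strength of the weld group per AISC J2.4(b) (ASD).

R_n/Ω ≈ 599 kN

E48XX → F_EXX = 480 MPa.
t_e = 0.707 × 12 = 8.484 mm.
R_nwl = 0.6 × 480 × 8.484 × 250 × 10⁻³ = 610.8 kN (longitudinal, 2 welds).
R_nwt = 0.6 × 480 × 8.484 × 185 × 10⁻³ = 452 kN (transverse, base value).
(i) R_nwl + R_nwt = 1063 kN; (ii) 0.85 R_nwl + 1.5 R_nwt = 1197 kN.
R_n = max = 1197 kN [governs: (ii)]; R_n/Ω = 598.6 kN.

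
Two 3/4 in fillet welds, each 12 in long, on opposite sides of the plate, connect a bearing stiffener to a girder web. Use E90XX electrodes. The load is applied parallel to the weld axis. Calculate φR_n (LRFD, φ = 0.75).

E90XX → F_EXX = 90 ksi.
Effective throat t_e = 0.707 × 0.75 = 0.5302 in.
Total length L = 24 in; A_we = 0.5302 × 24 = 12.73 in².
F_nw = 0.6 F_EXX = 0.6 × 90 = 54 ksi.
φR_n = 0.75 × 54 × 12.73 = 515.4 kip.

φR_n ≈ 515 kip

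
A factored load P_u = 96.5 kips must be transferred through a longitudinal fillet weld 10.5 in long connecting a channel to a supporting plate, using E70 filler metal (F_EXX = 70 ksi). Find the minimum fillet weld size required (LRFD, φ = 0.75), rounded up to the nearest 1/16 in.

Total weld length L = 10.5 in.
Required throat t_e = P_u / (φ × 0.6 F_EXX × L) = 96.5 / (0.75 × 0.6 × 70 × 10.5) = 0.2918 in.
Required leg w = t_e / 0.707 = 0.4127 in → use 7/16 in.

w = 7/16 in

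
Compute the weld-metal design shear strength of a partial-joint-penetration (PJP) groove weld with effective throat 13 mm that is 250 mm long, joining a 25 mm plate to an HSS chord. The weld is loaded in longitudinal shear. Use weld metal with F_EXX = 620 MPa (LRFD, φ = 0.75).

φR_n ≈ 907 kN

Effective throat (given) t_e = 13 mm.
A_we = 13 × 250 = 3250 mm².
F_nw = 0.6 F_EXX = 372 MPa.
φR_n = 0.75 × 372 × 3250 × 10⁻³ = 906.8 kN.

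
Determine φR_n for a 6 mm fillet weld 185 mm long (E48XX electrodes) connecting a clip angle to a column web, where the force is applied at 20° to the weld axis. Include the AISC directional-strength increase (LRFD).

φR_n ≈ 186 kN

E48XX → F_EXX = 480 MPa.
t_e = 0.707 × 6 = 4.242 mm; A_we = 4.242 × 185 = 784.8 mm².
Directional factor: 1.0 + 0.5 sin^1.5(20°) = 1.1.
F_nw = 0.6 × 480 × 1.1 = 316.8 MPa.
φR_n = 0.75 × 316.8 × 784.8 × 10⁻³ = 186.5 kN.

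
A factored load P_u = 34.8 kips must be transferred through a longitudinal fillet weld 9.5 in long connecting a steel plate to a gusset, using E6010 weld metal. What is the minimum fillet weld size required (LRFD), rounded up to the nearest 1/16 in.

E60XX → F_EXX = 60 ksi.
Total weld length L = 9.5 in.
Required throat t_e = P_u / (φ × 0.6 F_EXX × L) = 34.8 / (0.75 × 0.6 × 60 × 9.5) = 0.1357 in.
Required leg w = t_e / 0.707 = 0.1919 in → use 1/4 in.

w = 1/4 in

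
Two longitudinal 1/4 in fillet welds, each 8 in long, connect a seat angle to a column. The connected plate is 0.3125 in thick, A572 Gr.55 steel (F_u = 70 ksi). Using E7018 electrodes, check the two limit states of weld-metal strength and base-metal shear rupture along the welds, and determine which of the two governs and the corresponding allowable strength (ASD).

E70XX → F_EXX = 70 ksi.
t_e = 0.707 × 0.25 = 0.1767 in; L = 16 in.
Weld metal: R_n/Ω = (1/2.0) × 0.6 × 70 × 0.1767 × 16 = 59.39 kips.
Base metal (shear rupture): R_n/Ω = (1/2.0) × 0.6 × 70 × 0.3125 × 16 = 105 kips.
Governing: weld metal.

R_n/Ω ≈ 59.4 kips (weld metal governs)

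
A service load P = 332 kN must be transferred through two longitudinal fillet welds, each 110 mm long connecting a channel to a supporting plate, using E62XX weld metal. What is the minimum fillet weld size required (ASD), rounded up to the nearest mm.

E62XX → F_EXX = 620 MPa.
Total weld length L = 220 mm.
Required throat t_e = P × Ω / (0.6 F_EXX × L) = 332 × 2.0 / (0.6 × 620 × 220 × 10⁻³) = 8.113 mm.
Required leg w = t_e / 0.707 = 11.48 mm → use 12 mm.

w = 12 mm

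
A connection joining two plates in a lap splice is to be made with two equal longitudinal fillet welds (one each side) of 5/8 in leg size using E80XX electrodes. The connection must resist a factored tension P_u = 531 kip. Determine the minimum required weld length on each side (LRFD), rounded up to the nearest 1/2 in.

E80XX → F_EXX = 80 ksi.
Throat t_e = 0.707 × 0.625 = 0.4419 in.
φr_n = 0.75 × 0.6 × 80 × 0.4419 = 15.91 kip/in.
L_req = P_u / φr_n = 531 / 15.91 = 33.38 in total.
Per side: 33.38 / 2 = 16.69 in.
Round up → use L = 17 in on each side.

L = 17 in on each side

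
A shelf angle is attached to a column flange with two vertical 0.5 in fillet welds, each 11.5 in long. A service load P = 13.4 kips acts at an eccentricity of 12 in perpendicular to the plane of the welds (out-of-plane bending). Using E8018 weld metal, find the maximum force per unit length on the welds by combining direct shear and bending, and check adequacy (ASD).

E80XX → F_EXX = 80 ksi.
L_w = 2 × 11.5 = 23 in; section modulus (unit throat) S = 2 × L²/6 = 44.08 in².
Direct shear f_v = P/L_w = 13.4/23 = 0.5826 kip/in.
Moment M = P × e = 13.4 × 12 = 160.8 kip·in; bending f_b = M/S = 3.648 kip/in.
f_max = √(f_v² + f_b²) = √(0.5826² + 3.648²) = 3.694 kip/in.
r_n/Ω = (1/2.0) × 0.6 × 80 × (0.707 × 0.5) = 8.484 kip/in → adequate.

f_max ≈ 3.69 kip/in; adequate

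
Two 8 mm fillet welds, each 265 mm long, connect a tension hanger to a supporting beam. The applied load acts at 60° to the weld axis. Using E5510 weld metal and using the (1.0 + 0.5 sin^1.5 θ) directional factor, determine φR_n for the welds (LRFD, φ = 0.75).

E55XX → F_EXX = 550 MPa.
t_e = 0.707 × 8 = 5.656 mm; A_we = 5.656 × 530 = 2998 mm².
Directional factor: 1.0 + 0.5 sin^1.5(60°) = 1.403.
F_nw = 0.6 × 550 × 1.403 = 463 MPa.
φR_n = 0.75 × 463 × 2998 × 10⁻³ = 1041 kN.

φR_n ≈ 1040 kN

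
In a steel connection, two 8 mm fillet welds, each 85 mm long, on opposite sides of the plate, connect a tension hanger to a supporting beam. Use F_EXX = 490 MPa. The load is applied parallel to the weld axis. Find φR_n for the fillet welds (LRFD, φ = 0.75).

φR_n ≈ 212 kN

Effective throat t_e = 0.707 × 8 = 5.656 mm.
Total length L = 170 mm; A_we = 5.656 × 170 = 961.5 mm².
F_nw = 0.6 F_EXX = 0.6 × 490 = 294 MPa.
φR_n = 0.75 × 294 × 961.5 × 10⁻³ = 212 kN.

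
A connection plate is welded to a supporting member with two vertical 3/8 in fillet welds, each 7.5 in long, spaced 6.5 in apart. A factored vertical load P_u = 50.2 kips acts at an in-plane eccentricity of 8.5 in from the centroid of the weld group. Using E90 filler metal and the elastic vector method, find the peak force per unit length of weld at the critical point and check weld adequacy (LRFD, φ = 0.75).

E90XX → F_EXX = 90 ksi.
Total weld length L_w = 15 in. Treat welds as unit-width lines.
Polar moment about centroid: J = 2[d³/12 + d(b/2)²] = 2[7.5³/12 + 7.5×3.25²] = 228.8 in³.
Direct shear f_v = P/L_w = 50.2 / 15 = 3.347 kip/in (vertical).
Torsion M = P·e = 50.2 × 8.5 = 426.7 kip·in.
Critical point at (x, y) = (3.25, 3.75) from centroid. f_tx = M·y/J = 6.995 kip/in; f_ty = M·x/J = 6.062 kip/in.
Resultant f_max = √[f_tx² + (f_v + f_ty)²] = √[6.995² + (3.347 + 6.062)²] = 11.72 kip/in.
Capacity per unit length: φr_n = 0.75 × 0.6 × 90 × (0.707 × 0.375) = 10.74 kip/in.
11.72 > 10.74 → NOT adequate.

f_max ≈ 11.7 kip/in; NOT adequate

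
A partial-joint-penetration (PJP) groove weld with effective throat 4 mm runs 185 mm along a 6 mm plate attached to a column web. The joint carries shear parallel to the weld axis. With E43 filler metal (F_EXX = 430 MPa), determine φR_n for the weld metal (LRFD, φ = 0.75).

φR_n ≈ 143 kN

Effective throat (given) t_e = 4 mm.
A_we = 4 × 185 = 740 mm².
F_nw = 0.6 F_EXX = 258 MPa.
φR_n = 0.75 × 258 × 740 × 10⁻³ = 143.2 kN.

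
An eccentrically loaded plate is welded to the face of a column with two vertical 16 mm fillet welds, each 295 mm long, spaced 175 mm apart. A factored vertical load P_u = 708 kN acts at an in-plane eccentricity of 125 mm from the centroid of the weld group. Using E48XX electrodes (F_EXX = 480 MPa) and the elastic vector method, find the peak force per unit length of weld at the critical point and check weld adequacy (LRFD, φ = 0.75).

f_max ≈ 2560 N/mm; NOT adequate

Total weld length L_w = 590 mm. Treat welds as unit-width lines.
Polar moment about centroid: J = 2[d³/12 + d(b/2)²] = 2[295³/12 + 295×87.5²] = 8796000 mm³.
Direct shear f_v = P/L_w = 708×10³ / 590 = 1200 N/mm (vertical).
Torsion M = P·e = 708×10³ × 125 = 88500000 N·mm.
Critical point at (x, y) = (87.5, 147.5) from centroid. f_tx = M·y/J = 1484 N/mm; f_ty = M·x/J = 880.4 N/mm.
Resultant f_max = √[f_tx² + (f_v + f_ty)²] = √[1484² + (1200 + 880.4)²] = 2555 N/mm.
Capacity per unit length: φr_n = 0.75 × 0.6 × 480 × (0.707 × 16) = 2443 N/mm.
2555 > 2443 → NOT adequate.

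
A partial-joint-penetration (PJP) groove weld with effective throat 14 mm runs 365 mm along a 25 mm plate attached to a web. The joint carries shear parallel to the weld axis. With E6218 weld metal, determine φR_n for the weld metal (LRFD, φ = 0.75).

φR_n ≈ 1430 kN

E62XX → F_EXX = 620 MPa.
Effective throat (given) t_e = 14 mm.
A_we = 14 × 365 = 5110 mm².
F_nw = 0.6 F_EXX = 372 MPa.
φR_n = 0.75 × 372 × 5110 × 10⁻³ = 1426 kN.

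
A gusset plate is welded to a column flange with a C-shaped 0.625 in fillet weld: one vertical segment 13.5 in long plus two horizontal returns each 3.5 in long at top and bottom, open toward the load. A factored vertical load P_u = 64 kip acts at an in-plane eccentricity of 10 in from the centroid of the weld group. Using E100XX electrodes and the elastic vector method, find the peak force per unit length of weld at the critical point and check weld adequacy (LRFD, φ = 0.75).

f_max ≈ 10.3 kip/in; adequate

E100XX → F_EXX = 100 ksi.
Total weld length L_w = 20.5 in. Treat welds as unit-width lines.
Centroid: x̄ = 2×3.5×1.75 / 20.5 = 0.5976 in from the vertical weld.
Polar moment about centroid: J = I_x + I_y = [13.5³/12 + 2×3.5×6.75²] + [13.5×0.5976² + 2(3.5³/12 + 3.5×1.152²)] = 545.2 in³.
Direct shear f_v = P/L_w = 64 / 20.5 = 3.122 kip/in (vertical).
Torsion M = P·e = 64 × 10 = 640 kip·in.
Critical point at (x, y) = (2.902, 6.75) from centroid. f_tx = M·y/J = 7.923 kip/in; f_ty = M·x/J = 3.407 kip/in.
Resultant f_max = √[f_tx² + (f_v + f_ty)²] = √[7.923² + (3.122 + 3.407)²] = 10.27 kip/in.
Capacity per unit length: φr_n = 0.75 × 0.6 × 100 × (0.707 × 0.625) = 19.88 kip/in.
10.27 ≤ 19.88 → adequate.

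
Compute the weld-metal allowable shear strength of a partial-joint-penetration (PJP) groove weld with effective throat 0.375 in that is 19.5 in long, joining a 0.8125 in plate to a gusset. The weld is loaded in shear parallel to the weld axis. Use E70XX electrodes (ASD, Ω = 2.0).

R_n/Ω ≈ 154 kips

E70XX → F_EXX = 70 ksi.
Effective throat (given) t_e = 0.375 in.
A_we = 0.375 × 19.5 = 7.312 in².
F_nw = 0.6 F_EXX = 42 ksi.
R_n/Ω = (42 × 7.312) / 2.0 = 153.6 kips.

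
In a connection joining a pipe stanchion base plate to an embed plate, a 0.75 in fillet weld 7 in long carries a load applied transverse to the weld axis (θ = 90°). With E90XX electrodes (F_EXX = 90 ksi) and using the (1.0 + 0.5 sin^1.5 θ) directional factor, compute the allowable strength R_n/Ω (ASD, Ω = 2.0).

R_n/Ω ≈ 150 kip

t_e = 0.707 × 0.75 = 0.5302 in; A_we = 0.5302 × 7 = 3.712 in².
Directional factor: 1.0 + 0.5 sin^1.5(90°) = 1.5.
F_nw = 0.6 × 90 × 1.5 = 81 ksi.
R_n/Ω = (81 × 3.712) / 2.0 = 150.3 kip.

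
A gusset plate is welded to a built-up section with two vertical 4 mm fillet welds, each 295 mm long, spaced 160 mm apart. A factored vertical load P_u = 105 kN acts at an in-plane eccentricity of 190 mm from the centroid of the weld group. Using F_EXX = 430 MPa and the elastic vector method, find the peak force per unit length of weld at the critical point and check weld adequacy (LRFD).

f_max ≈ 524 N/mm; adequate

Total weld length L_w = 590 mm. Treat welds as unit-width lines.
Polar moment about centroid: J = 2[d³/12 + d(b/2)²] = 2[295³/12 + 295×80²] = 8055000 mm³.
Direct shear f_v = P/L_w = 105×10³ / 590 = 178 N/mm (vertical).
Torsion M = P·e = 105×10³ × 190 = 19950000 N·mm.
Critical point at (x, y) = (80, 147.5) from centroid. f_tx = M·y/J = 365.3 N/mm; f_ty = M·x/J = 198.1 N/mm.
Resultant f_max = √[f_tx² + (f_v + f_ty)²] = √[365.3² + (178 + 198.1)²] = 524.3 N/mm.
Capacity per unit length: φr_n = 0.75 × 0.6 × 430 × (0.707 × 4) = 547.2 N/mm.
524.3 ≤ 547.2 → adequate.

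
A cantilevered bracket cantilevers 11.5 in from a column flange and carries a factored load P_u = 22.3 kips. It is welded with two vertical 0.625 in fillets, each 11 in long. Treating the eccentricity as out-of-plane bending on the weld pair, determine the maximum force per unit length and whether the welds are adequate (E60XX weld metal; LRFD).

E60XX → F_EXX = 60 ksi.
L_w = 2 × 11 = 22 in; section modulus (unit throat) S = 2 × L²/6 = 40.33 in².
Direct shear f_v = P/L_w = 22.3/22 = 1.014 kip/in.
Moment M = P × e = 22.3 × 11.5 = 256.45 kip·in; bending f_b = M/S = 6.358 kip/in.
f_max = √(f_v² + f_b²) = √(1.014² + 6.358²) = 6.439 kip/in.
φr_n = 0.75 × 0.6 × 60 × (0.707 × 0.625) = 11.93 kip/in → adequate.

f_max ≈ 6.44 kip/in; adequate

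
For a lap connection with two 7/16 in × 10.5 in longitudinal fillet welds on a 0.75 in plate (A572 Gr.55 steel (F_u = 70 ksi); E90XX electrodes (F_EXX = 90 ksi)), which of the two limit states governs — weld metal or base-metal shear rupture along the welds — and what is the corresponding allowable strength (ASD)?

t_e = 0.707 × 0.4375 = 0.3093 in; L = 21 in.
Weld metal: R_n/Ω = (1/2.0) × 0.6 × 90 × 0.3093 × 21 = 175.4 kips.
Base metal (shear rupture): R_n/Ω = (1/2.0) × 0.6 × 70 × 0.75 × 21 = 330.8 kips.
Governing: weld metal.

R_n/Ω ≈ 175 kips (weld metal governs)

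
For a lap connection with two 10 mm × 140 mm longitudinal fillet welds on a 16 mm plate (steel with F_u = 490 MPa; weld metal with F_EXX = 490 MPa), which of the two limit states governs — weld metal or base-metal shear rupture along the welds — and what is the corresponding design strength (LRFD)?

φR_n ≈ 437 kN (weld metal governs)

t_e = 0.707 × 10 = 7.07 mm; L = 280 mm.
Weld metal: φR_n = 0.75 × 0.6 × 490 × 7.07 × 280 × 10⁻³ = 436.5 kN.
Base metal (shear rupture): φR_n = 0.75 × 0.6 × 490 × 16 × 280 × 10⁻³ = 987.8 kN.
Governing: weld metal.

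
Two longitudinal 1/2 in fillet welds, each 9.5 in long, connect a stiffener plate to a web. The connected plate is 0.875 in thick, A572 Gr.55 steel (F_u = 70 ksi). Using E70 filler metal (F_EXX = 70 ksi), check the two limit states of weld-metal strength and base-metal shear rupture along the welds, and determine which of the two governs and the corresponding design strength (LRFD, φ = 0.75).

φR_n ≈ 212 kip (weld metal governs)

t_e = 0.707 × 0.5 = 0.3535 in; L = 19 in.
Weld metal: φR_n = 0.75 × 0.6 × 70 × 0.3535 × 19 = 211.6 kip.
Base metal (shear rupture): φR_n = 0.75 × 0.6 × 70 × 0.875 × 19 = 523.7 kip.
Governing: weld metal.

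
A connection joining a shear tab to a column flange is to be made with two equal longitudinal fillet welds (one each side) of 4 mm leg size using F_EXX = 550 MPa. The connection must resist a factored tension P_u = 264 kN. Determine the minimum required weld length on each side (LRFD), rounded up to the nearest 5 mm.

L = 190 mm on each side

Throat t_e = 0.707 × 4 = 2.828 mm.
φr_n = 0.75 × 0.6 × 550 × 2.828 × 10⁻³ = 0.6999 kN/mm.
L_req = P_u / φr_n = 264 / 0.6999 = 377.2 mm total.
Per side: 377.2 / 2 = 188.6 mm.
Round up → use L = 190 mm on each side.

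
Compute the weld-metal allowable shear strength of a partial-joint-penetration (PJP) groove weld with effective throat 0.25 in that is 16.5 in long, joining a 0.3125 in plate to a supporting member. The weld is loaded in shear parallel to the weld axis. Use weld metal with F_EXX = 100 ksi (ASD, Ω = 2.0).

R_n/Ω ≈ 124 kip

Effective throat (given) t_e = 0.25 in.
A_we = 0.25 × 16.5 = 4.125 in².
F_nw = 0.6 F_EXX = 60 ksi.
R_n/Ω = (60 × 4.125) / 2.0 = 123.8 kip.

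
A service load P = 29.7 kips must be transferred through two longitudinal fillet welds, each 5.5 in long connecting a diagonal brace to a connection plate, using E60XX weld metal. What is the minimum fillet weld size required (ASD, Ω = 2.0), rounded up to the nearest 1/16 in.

w = 1/4 in

E60XX → F_EXX = 60 ksi.
Total weld length L = 11 in.
Required throat t_e = P × Ω / (0.6 F_EXX × L) = 29.7 × 2.0 / (0.6 × 60 × 11) = 0.15 in.
Required leg w = t_e / 0.707 = 0.2122 in → use 1/4 in.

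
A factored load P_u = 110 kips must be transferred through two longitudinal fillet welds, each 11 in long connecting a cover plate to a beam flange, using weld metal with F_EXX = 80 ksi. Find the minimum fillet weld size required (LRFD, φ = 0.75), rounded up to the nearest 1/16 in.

w = 1/4 in

Total weld length L = 22 in.
Required throat t_e = P_u / (φ × 0.6 F_EXX × L) = 110 / (0.75 × 0.6 × 80 × 22) = 0.1389 in.
Required leg w = t_e / 0.707 = 0.1964 in → use 1/4 in.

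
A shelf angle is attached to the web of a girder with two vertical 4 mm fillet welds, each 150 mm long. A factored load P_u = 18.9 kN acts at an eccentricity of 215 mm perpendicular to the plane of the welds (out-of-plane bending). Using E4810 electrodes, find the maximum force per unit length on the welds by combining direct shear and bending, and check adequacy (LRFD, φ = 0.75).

f_max ≈ 545 N/mm; adequate

E48XX → F_EXX = 480 MPa.
L_w = 2 × 150 = 300 mm; section modulus (unit throat) S = 2 × L²/6 = 7500 mm².
Direct shear f_v = P/L_w = 18.9×10³/300 = 63 N/mm.
Moment M = P × e = 18.9×10³ × 215 = 4063500 N·mm; bending f_b = M/S = 541.8 N/mm.
f_max = √(f_v² + f_b²) = √(63² + 541.8²) = 545.5 N/mm.
φr_n = 0.75 × 0.6 × 480 × (0.707 × 4) = 610.8 N/mm → adequate.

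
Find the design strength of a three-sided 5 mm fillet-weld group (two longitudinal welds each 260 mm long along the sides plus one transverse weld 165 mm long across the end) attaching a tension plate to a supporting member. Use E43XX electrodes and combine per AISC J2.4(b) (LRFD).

E43XX → F_EXX = 430 MPa.
t_e = 0.707 × 5 = 3.535 mm.
R_nwl = 0.6 × 430 × 3.535 × 520 × 10⁻³ = 474.3 kN (longitudinal, 2 welds).
R_nwt = 0.6 × 430 × 3.535 × 165 × 10⁻³ = 150.5 kN (transverse, base value).
(i) R_nwl + R_nwt = 624.7 kN; (ii) 0.85 R_nwl + 1.5 R_nwt = 628.8 kN.
R_n = max = 628.8 kN [governs: (ii)]; φR_n = 471.6 kN.

φR_n ≈ 472 kN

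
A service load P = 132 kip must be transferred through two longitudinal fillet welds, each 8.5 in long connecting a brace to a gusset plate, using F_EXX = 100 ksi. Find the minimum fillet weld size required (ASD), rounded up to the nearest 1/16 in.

Total weld length L = 17 in.
Required throat t_e = P × Ω / (0.6 F_EXX × L) = 132 × 2.0 / (0.6 × 100 × 17) = 0.2588 in.
Required leg w = t_e / 0.707 = 0.3661 in → use 3/8 in.

w = 3/8 in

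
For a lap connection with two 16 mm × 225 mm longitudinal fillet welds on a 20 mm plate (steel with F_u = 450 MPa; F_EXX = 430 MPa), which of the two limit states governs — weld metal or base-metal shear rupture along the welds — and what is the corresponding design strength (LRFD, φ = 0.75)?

t_e = 0.707 × 16 = 11.31 mm; L = 450 mm.
Weld metal: φR_n = 0.75 × 0.6 × 430 × 11.31 × 450 × 10⁻³ = 985 kN.
Base metal (shear rupture): φR_n = 0.75 × 0.6 × 450 × 20 × 450 × 10⁻³ = 1822 kN.
Governing: weld metal.

φR_n ≈ 985 kN (weld metal governs)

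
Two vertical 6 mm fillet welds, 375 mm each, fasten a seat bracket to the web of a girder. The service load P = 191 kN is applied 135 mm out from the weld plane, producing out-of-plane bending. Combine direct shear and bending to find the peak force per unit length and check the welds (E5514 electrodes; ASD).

E55XX → F_EXX = 550 MPa.
L_w = 2 × 375 = 750 mm; section modulus (unit throat) S = 2 × L²/6 = 46880 mm².
Direct shear f_v = P/L_w = 191×10³/750 = 254.7 N/mm.
Moment M = P × e = 191×10³ × 135 = 25785000 N·mm; bending f_b = M/S = 550.1 N/mm.
f_max = √(f_v² + f_b²) = √(254.7² + 550.1²) = 606.2 N/mm.
r_n/Ω = (1/2.0) × 0.6 × 550 × (0.707 × 6) = 699.9 N/mm → adequate.

f_max ≈ 606 N/mm; adequate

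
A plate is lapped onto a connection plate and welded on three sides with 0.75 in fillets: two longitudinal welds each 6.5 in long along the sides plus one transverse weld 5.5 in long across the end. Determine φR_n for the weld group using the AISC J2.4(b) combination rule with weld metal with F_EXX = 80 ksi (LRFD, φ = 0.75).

φR_n ≈ 368 kip

t_e = 0.707 × 0.75 = 0.5302 in.
R_nwl = 0.6 × 80 × 0.5302 × 13 = 330.9 kip (longitudinal, 2 welds).
R_nwt = 0.6 × 80 × 0.5302 × 5.5 = 140 kip (transverse, base value).
(i) R_nwl + R_nwt = 470.9 kip; (ii) 0.85 R_nwl + 1.5 R_nwt = 491.2 kip.
R_n = max = 491.2 kip [governs: (ii)]; φR_n = 368.4 kip.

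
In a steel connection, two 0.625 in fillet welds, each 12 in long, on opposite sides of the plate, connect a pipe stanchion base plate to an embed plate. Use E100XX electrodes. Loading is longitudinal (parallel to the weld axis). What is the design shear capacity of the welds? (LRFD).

φR_n ≈ 477 kips

E100XX → F_EXX = 100 ksi.
Effective throat t_e = 0.707 × 0.625 = 0.4419 in.
Total length L = 24 in; A_we = 0.4419 × 24 = 10.6 in².
F_nw = 0.6 F_EXX = 0.6 × 100 = 60 ksi.
φR_n = 0.75 × 60 × 10.6 = 477.2 kips.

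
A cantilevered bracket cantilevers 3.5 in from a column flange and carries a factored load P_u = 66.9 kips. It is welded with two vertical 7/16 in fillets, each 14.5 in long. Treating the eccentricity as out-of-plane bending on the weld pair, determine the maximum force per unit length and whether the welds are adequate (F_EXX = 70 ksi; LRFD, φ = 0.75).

L_w = 2 × 14.5 = 29 in; section modulus (unit throat) S = 2 × L²/6 = 70.08 in².
Direct shear f_v = P/L_w = 66.9/29 = 2.307 kip/in.
Moment M = P × e = 66.9 × 3.5 = 234.15 kip·in; bending f_b = M/S = 3.341 kip/in.
f_max = √(f_v² + f_b²) = √(2.307² + 3.341²) = 4.06 kip/in.
φr_n = 0.75 × 0.6 × 70 × (0.707 × 0.4375) = 9.743 kip/in → adequate.

f_max ≈ 4.06 kip/in; adequate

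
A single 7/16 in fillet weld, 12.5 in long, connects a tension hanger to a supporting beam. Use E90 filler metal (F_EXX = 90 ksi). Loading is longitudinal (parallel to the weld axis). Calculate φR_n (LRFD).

φR_n ≈ 157 kip

Effective throat t_e = 0.707 × 0.4375 = 0.3093 in.
Total length L = 12.5 in; A_we = 0.3093 × 12.5 = 3.866 in².
F_nw = 0.6 F_EXX = 0.6 × 90 = 54 ksi.
φR_n = 0.75 × 54 × 3.866 = 156.6 kip.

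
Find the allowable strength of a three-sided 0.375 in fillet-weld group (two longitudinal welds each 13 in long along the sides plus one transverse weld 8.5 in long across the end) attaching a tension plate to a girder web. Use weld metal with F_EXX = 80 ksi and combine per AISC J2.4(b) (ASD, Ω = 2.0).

t_e = 0.707 × 0.375 = 0.2651 in.
R_nwl = 0.6 × 80 × 0.2651 × 26 = 330.9 kips (longitudinal, 2 welds).
R_nwt = 0.6 × 80 × 0.2651 × 8.5 = 108.2 kips (transverse, base value).
(i) R_nwl + R_nwt = 439 kips; (ii) 0.85 R_nwl + 1.5 R_nwt = 443.5 kips.
R_n = max = 443.5 kips [governs: (ii)]; R_n/Ω = 221.8 kips.

R_n/Ω ≈ 222 kips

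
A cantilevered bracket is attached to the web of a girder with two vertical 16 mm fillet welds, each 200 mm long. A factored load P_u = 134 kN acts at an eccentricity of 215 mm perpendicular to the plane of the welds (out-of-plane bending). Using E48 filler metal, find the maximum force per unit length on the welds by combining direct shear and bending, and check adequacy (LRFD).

f_max ≈ 2190 N/mm; adequate

E48XX → F_EXX = 480 MPa.
L_w = 2 × 200 = 400 mm; section modulus (unit throat) S = 2 × L²/6 = 13330 mm².
Direct shear f_v = P/L_w = 134×10³/400 = 335 N/mm.
Moment M = P × e = 134×10³ × 215 = 28810000 N·mm; bending f_b = M/S = 2161 N/mm.
f_max = √(f_v² + f_b²) = √(335² + 2161²) = 2187 N/mm.
φr_n = 0.75 × 0.6 × 480 × (0.707 × 16) = 2443 N/mm → adequate.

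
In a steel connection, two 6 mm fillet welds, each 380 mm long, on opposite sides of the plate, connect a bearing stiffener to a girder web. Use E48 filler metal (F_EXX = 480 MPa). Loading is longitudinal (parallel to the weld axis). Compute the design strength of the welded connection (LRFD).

φR_n ≈ 696 kN

Effective throat t_e = 0.707 × 6 = 4.242 mm.
Total length L = 760 mm; A_we = 4.242 × 760 = 3224 mm².
F_nw = 0.6 F_EXX = 0.6 × 480 = 288 MPa.
φR_n = 0.75 × 288 × 3224 × 10⁻³ = 696.4 kN.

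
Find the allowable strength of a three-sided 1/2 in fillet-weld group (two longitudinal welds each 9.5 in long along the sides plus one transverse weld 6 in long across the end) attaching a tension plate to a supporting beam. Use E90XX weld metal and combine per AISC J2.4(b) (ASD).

E90XX → F_EXX = 90 ksi.
t_e = 0.707 × 0.5 = 0.3535 in.
R_nwl = 0.6 × 90 × 0.3535 × 19 = 362.7 kips (longitudinal, 2 welds).
R_nwt = 0.6 × 90 × 0.3535 × 6 = 114.5 kips (transverse, base value).
(i) R_nwl + R_nwt = 477.2 kips; (ii) 0.85 R_nwl + 1.5 R_nwt = 480.1 kips.
R_n = max = 480.1 kips [governs: (ii)]; R_n/Ω = 240 kips.

R_n/Ω ≈ 240 kips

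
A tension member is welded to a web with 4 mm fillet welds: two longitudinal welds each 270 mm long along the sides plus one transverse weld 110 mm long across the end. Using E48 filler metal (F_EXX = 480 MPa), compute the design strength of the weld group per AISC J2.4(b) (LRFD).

φR_n ≈ 397 kN

t_e = 0.707 × 4 = 2.828 mm.
R_nwl = 0.6 × 480 × 2.828 × 540 × 10⁻³ = 439.8 kN (longitudinal, 2 welds).
R_nwt = 0.6 × 480 × 2.828 × 110 × 10⁻³ = 89.59 kN (transverse, base value).
(i) R_nwl + R_nwt = 529.4 kN; (ii) 0.85 R_nwl + 1.5 R_nwt = 508.2 kN.
R_n = max = 529.4 kN [governs: (i)]; φR_n = 397.1 kN.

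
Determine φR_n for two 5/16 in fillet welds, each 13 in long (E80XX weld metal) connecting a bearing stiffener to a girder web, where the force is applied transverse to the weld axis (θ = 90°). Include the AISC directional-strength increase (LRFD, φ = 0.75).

φR_n ≈ 310 kip

E80XX → F_EXX = 80 ksi.
t_e = 0.707 × 0.3125 = 0.2209 in; A_we = 0.2209 × 26 = 5.744 in².
Directional factor: 1.0 + 0.5 sin^1.5(90°) = 1.5.
F_nw = 0.6 × 80 × 1.5 = 72 ksi.
φR_n = 0.75 × 72 × 5.744 = 310.2 kip.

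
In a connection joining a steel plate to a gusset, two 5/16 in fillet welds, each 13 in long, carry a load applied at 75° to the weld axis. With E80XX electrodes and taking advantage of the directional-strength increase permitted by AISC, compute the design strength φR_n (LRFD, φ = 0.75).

φR_n ≈ 305 kip

E80XX → F_EXX = 80 ksi.
t_e = 0.707 × 0.3125 = 0.2209 in; A_we = 0.2209 × 26 = 5.744 in².
Directional factor: 1.0 + 0.5 sin^1.5(75°) = 1.475.
F_nw = 0.6 × 80 × 1.475 = 70.78 ksi.
φR_n = 0.75 × 70.78 × 5.744 = 305 kip.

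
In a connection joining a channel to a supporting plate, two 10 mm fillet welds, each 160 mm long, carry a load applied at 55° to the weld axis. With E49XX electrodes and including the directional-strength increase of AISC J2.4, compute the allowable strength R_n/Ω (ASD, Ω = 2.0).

R_n/Ω ≈ 456 kN

E49XX → F_EXX = 490 MPa.
t_e = 0.707 × 10 = 7.07 mm; A_we = 7.07 × 320 = 2262 mm².
Directional factor: 1.0 + 0.5 sin^1.5(55°) = 1.371.
F_nw = 0.6 × 490 × 1.371 = 403 MPa.
R_n/Ω = (403 × 2262) / 2.0 × 10⁻³ = 455.9 kN.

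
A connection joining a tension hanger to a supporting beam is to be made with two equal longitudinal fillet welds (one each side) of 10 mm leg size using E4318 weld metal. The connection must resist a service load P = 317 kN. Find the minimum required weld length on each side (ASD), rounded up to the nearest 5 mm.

L = 175 mm on each side

E43XX → F_EXX = 430 MPa.
Throat t_e = 0.707 × 10 = 7.07 mm.
r_n/Ω = (0.6 × 430 × 7.07) / 2.0 = 912 N/mm = 0.912 kN/mm.
L_req = P / (r_n/Ω) = 317 / 0.912 = 347.6 mm total.
Per side: 347.6 / 2 = 173.8 mm.
Round up → use L = 175 mm on each side.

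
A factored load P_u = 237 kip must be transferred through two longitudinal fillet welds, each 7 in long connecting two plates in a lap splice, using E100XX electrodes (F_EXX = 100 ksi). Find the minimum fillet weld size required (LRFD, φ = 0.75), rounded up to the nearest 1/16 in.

Total weld length L = 14 in.
Required throat t_e = P_u / (φ × 0.6 F_EXX × L) = 237 / (0.75 × 0.6 × 100 × 14) = 0.3762 in.
Required leg w = t_e / 0.707 = 0.5321 in → use 9/16 in.

w = 9/16 in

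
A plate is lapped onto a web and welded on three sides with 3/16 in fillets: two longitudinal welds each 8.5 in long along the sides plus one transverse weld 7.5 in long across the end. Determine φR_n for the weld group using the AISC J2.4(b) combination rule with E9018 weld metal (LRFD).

φR_n ≈ 138 kip

E90XX → F_EXX = 90 ksi.
t_e = 0.707 × 0.1875 = 0.1326 in.
R_nwl = 0.6 × 90 × 0.1326 × 17 = 121.7 kip (longitudinal, 2 welds).
R_nwt = 0.6 × 90 × 0.1326 × 7.5 = 53.69 kip (transverse, base value).
(i) R_nwl + R_nwt = 175.4 kip; (ii) 0.85 R_nwl + 1.5 R_nwt = 184 kip.
R_n = max = 184 kip [governs: (ii)]; φR_n = 138 kip.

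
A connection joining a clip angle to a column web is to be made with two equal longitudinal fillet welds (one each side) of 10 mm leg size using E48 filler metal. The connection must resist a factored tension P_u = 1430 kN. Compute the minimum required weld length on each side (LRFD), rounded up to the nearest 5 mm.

L = 470 mm on each side

E48XX → F_EXX = 480 MPa.
Throat t_e = 0.707 × 10 = 7.07 mm.
φr_n = 0.75 × 0.6 × 480 × 7.07 × 10⁻³ = 1.527 kN/mm.
L_req = P_u / φr_n = 1430 / 1.527 = 936.4 mm total.
Per side: 936.4 / 2 = 468.2 mm.
Round up → use L = 470 mm on each side.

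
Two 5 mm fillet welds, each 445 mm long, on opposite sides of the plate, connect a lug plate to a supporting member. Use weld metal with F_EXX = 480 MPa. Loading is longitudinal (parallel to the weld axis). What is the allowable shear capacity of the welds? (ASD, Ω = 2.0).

R_n/Ω ≈ 453 kN

Effective throat t_e = 0.707 × 5 = 3.535 mm.
Total length L = 890 mm; A_we = 3.535 × 890 = 3146 mm².
F_nw = 0.6 F_EXX = 0.6 × 480 = 288 MPa.
R_n = 288 × 3146 × 10⁻³ = 906.1 kN; R_n/Ω = 906.1/2.0 = 453 kN.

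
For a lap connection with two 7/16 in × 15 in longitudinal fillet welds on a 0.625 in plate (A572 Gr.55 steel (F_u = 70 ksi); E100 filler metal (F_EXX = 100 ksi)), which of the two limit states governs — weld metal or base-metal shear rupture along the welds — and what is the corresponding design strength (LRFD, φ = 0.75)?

t_e = 0.707 × 0.4375 = 0.3093 in; L = 30 in.
Weld metal: φR_n = 0.75 × 0.6 × 100 × 0.3093 × 30 = 417.6 kip.
Base metal (shear rupture): φR_n = 0.75 × 0.6 × 70 × 0.625 × 30 = 590.6 kip.
Governing: weld metal.

φR_n ≈ 418 kip (weld metal governs)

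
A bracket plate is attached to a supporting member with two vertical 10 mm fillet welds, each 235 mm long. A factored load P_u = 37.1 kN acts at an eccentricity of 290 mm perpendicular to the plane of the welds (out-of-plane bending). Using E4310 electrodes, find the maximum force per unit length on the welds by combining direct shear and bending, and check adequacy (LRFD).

E43XX → F_EXX = 430 MPa.
L_w = 2 × 235 = 470 mm; section modulus (unit throat) S = 2 × L²/6 = 18410 mm².
Direct shear f_v = P/L_w = 37.1×10³/470 = 78.94 N/mm.
Moment M = P × e = 37.1×10³ × 290 = 10759000 N·mm; bending f_b = M/S = 584.5 N/mm.
f_max = √(f_v² + f_b²) = √(78.94² + 584.5²) = 589.8 N/mm.
φr_n = 0.75 × 0.6 × 430 × (0.707 × 10) = 1368 N/mm → adequate.

f_max ≈ 590 N/mm; adequate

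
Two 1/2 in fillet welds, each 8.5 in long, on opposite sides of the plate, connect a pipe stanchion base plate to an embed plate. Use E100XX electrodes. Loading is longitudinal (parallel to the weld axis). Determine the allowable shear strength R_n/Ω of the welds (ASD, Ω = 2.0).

E100XX → F_EXX = 100 ksi.
Effective throat t_e = 0.707 × 0.5 = 0.3535 in.
Total length L = 17 in; A_we = 0.3535 × 17 = 6.01 in².
F_nw = 0.6 F_EXX = 0.6 × 100 = 60 ksi.
R_n = 60 × 6.01 = 360.6 kip; R_n/Ω = 360.6/2.0 = 180.3 kip.

R_n/Ω ≈ 180 kip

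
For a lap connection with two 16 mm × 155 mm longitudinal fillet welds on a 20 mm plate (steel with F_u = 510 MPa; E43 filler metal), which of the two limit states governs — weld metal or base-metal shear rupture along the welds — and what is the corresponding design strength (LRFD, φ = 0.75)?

E43XX → F_EXX = 430 MPa.
t_e = 0.707 × 16 = 11.31 mm; L = 310 mm.
Weld metal: φR_n = 0.75 × 0.6 × 430 × 11.31 × 310 × 10⁻³ = 678.6 kN.
Base metal (shear rupture): φR_n = 0.75 × 0.6 × 510 × 20 × 310 × 10⁻³ = 1423 kN.
Governing: weld metal.

φR_n ≈ 679 kN (weld metal governs)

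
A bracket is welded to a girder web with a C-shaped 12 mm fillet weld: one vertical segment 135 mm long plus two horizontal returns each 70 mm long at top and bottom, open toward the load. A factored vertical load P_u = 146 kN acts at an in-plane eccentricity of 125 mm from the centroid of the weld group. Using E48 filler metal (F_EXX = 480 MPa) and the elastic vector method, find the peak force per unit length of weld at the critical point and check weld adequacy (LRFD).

Total weld length L_w = 275 mm. Treat welds as unit-width lines.
Centroid: x̄ = 2×70×35 / 275 = 17.82 mm from the vertical weld.
Polar moment about centroid: J = I_x + I_y = [135³/12 + 2×70×67.5²] + [135×17.82² + 2(70³/12 + 70×17.18²)] = 984300 mm³.
Direct shear f_v = P/L_w = 146×10³ / 275 = 530.9 N/mm (vertical).
Torsion M = P·e = 146×10³ × 125 = 18250000 N·mm.
Critical point at (x, y) = (52.18, 67.5) from centroid. f_tx = M·y/J = 1252 N/mm; f_ty = M·x/J = 967.5 N/mm.
Resultant f_max = √[f_tx² + (f_v + f_ty)²] = √[1252² + (530.9 + 967.5)²] = 1952 N/mm.
Capacity per unit length: φr_n = 0.75 × 0.6 × 480 × (0.707 × 12) = 1833 N/mm.
1952 > 1833 → NOT adequate.

f_max ≈ 1950 N/mm; NOT adequate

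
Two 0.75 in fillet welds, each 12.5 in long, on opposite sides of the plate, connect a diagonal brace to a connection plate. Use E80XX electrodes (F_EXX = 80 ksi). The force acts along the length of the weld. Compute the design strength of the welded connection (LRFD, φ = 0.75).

Effective throat t_e = 0.707 × 0.75 = 0.5302 in.
Total length L = 25 in; A_we = 0.5302 × 25 = 13.26 in².
F_nw = 0.6 F_EXX = 0.6 × 80 = 48 ksi.
φR_n = 0.75 × 48 × 13.26 = 477.2 kip.

φR_n ≈ 477 kip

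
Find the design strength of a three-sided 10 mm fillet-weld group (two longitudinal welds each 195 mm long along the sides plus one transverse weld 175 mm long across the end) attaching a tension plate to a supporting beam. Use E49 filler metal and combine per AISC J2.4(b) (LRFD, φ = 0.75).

E49XX → F_EXX = 490 MPa.
t_e = 0.707 × 10 = 7.07 mm.
R_nwl = 0.6 × 490 × 7.07 × 390 × 10⁻³ = 810.6 kN (longitudinal, 2 welds).
R_nwt = 0.6 × 490 × 7.07 × 175 × 10⁻³ = 363.8 kN (transverse, base value).
(i) R_nwl + R_nwt = 1174 kN; (ii) 0.85 R_nwl + 1.5 R_nwt = 1235 kN.
R_n = max = 1235 kN [governs: (ii)]; φR_n = 926 kN.

φR_n ≈ 926 kN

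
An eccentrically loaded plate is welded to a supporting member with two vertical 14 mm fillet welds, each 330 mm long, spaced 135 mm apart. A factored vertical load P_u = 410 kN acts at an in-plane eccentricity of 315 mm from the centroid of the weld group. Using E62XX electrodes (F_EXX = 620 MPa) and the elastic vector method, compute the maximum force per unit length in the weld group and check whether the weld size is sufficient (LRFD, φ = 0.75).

f_max ≈ 2850 N/mm; NOT adequate

Total weld length L_w = 660 mm. Treat welds as unit-width lines.
Polar moment about centroid: J = 2[d³/12 + d(b/2)²] = 2[330³/12 + 330×67.5²] = 8997000 mm³.
Direct shear f_v = P/L_w = 410×10³ / 660 = 621.2 N/mm (vertical).
Torsion M = P·e = 410×10³ × 315 = 129150000 N·mm.
Critical point at (x, y) = (67.5, 165) from centroid. f_tx = M·y/J = 2369 N/mm; f_ty = M·x/J = 969 N/mm.
Resultant f_max = √[f_tx² + (f_v + f_ty)²] = √[2369² + (621.2 + 969)²] = 2853 N/mm.
Capacity per unit length: φr_n = 0.75 × 0.6 × 620 × (0.707 × 14) = 2762 N/mm.
2853 > 2762 → NOT adequate.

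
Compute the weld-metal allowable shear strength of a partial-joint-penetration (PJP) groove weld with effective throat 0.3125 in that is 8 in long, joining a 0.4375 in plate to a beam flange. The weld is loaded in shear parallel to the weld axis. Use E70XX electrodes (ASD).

E70XX → F_EXX = 70 ksi.
Effective throat (given) t_e = 0.3125 in.
A_we = 0.3125 × 8 = 2.5 in².
F_nw = 0.6 F_EXX = 42 ksi.
R_n/Ω = (42 × 2.5) / 2.0 = 52.5 kips.

R_n/Ω ≈ 52.5 kips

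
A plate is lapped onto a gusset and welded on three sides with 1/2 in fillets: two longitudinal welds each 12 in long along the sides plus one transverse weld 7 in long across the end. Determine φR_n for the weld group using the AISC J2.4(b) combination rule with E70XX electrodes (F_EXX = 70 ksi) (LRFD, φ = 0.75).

t_e = 0.707 × 0.5 = 0.3535 in.
R_nwl = 0.6 × 70 × 0.3535 × 24 = 356.3 kip (longitudinal, 2 welds).
R_nwt = 0.6 × 70 × 0.3535 × 7 = 103.9 kip (transverse, base value).
(i) R_nwl + R_nwt = 460.3 kip; (ii) 0.85 R_nwl + 1.5 R_nwt = 458.8 kip.
R_n = max = 460.3 kip [governs: (i)]; φR_n = 345.2 kip.

φR_n ≈ 345 kip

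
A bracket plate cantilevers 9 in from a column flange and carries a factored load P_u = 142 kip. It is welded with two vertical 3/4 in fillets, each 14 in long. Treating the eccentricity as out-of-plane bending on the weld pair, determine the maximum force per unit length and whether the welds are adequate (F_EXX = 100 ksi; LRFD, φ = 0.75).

f_max ≈ 20.2 kip/in; adequate

L_w = 2 × 14 = 28 in; section modulus (unit throat) S = 2 × L²/6 = 65.33 in².
Direct shear f_v = P/L_w = 142/28 = 5.071 kip/in.
Moment M = P × e = 142 × 9 = 1278 kip·in; bending f_b = M/S = 19.56 kip/in.
f_max = √(f_v² + f_b²) = √(5.071² + 19.56²) = 20.21 kip/in.
φr_n = 0.75 × 0.6 × 100 × (0.707 × 0.75) = 23.86 kip/in → adequate.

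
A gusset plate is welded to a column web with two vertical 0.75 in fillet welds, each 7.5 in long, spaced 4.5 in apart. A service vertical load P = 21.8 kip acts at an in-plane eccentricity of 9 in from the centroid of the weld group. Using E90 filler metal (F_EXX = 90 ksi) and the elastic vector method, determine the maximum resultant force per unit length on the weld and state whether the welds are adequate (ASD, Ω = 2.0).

f_max ≈ 6.73 kip/in; adequate

Total weld length L_w = 15 in. Treat welds as unit-width lines.
Polar moment about centroid: J = 2[d³/12 + d(b/2)²] = 2[7.5³/12 + 7.5×2.25²] = 146.2 in³.
Direct shear f_v = P/L_w = 21.8 / 15 = 1.453 kip/in (vertical).
Torsion M = P·e = 21.8 × 9 = 196.2 kip·in.
Critical point at (x, y) = (2.25, 3.75) from centroid. f_tx = M·y/J = 5.031 kip/in; f_ty = M·x/J = 3.018 kip/in.
Resultant f_max = √[f_tx² + (f_v + f_ty)²] = √[5.031² + (1.453 + 3.018)²] = 6.731 kip/in.
Capacity per unit length: r_n/Ω = (1/2.0) × 0.6 × 90 × (0.707 × 0.75) = 14.32 kip/in.
6.731 ≤ 14.32 → adequate.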